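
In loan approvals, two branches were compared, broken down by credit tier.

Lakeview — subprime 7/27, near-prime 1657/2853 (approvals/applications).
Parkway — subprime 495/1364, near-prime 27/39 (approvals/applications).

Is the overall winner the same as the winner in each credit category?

Subprime: Lakeview 7/27 = 25.9%, Parkway 495/1364 = 36.3% → Parkway
Near-prime: Lakeview 1657/2853 = 58.1%, Parkway 27/39 = 69.2% → Parkway
Overall: Lakeview 1664/2880 = 57.8%, Parkway 522/1403 = 37.2% → Lakeview
Parkway wins each credit group but Lakeview wins overall — the comparison reverses. Parkway's applications skew toward subprime, which has a lower base rate.

No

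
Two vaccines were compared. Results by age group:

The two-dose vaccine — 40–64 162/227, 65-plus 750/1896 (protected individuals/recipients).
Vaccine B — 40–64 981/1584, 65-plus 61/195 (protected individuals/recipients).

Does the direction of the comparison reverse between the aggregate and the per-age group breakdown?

Yes

40–64: the two-dose vaccine 162/227 = 71.4%, Vaccine B 981/1584 = 61.9% → the two-dose vaccine
65-plus: the two-dose vaccine 750/1896 = 39.6%, Vaccine B 61/195 = 31.3% → the two-dose vaccine
Overall: the two-dose vaccine 912/2123 = 43.0%, Vaccine B 1042/1779 = 58.6% → Vaccine B
The two-dose vaccine wins each age group but Vaccine B wins overall — the comparison reverses. The two-dose vaccine's recipients skew toward 65-plus, which has a lower base rate.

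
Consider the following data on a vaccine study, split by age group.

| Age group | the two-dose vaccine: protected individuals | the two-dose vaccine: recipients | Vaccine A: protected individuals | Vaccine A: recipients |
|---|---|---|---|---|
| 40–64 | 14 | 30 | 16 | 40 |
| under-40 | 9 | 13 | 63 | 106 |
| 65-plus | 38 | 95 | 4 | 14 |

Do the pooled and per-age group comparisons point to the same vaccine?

No

40–64: the two-dose vaccine 14/30 = 46.7%, Vaccine A 16/40 = 40.0% → the two-dose vaccine
Under-40: the two-dose vaccine 9/13 = 69.2%, Vaccine A 63/106 = 59.4% → the two-dose vaccine
65-plus: the two-dose vaccine 38/95 = 40.0%, Vaccine A 4/14 = 28.6% → the two-dose vaccine
Overall: the two-dose vaccine 61/138 = 44.2%, Vaccine A 83/160 = 51.9% → Vaccine A
The two-dose vaccine wins each age group but Vaccine A wins overall — the comparison reverses. The two-dose vaccine's recipients skew toward 65-plus, which has a lower base rate.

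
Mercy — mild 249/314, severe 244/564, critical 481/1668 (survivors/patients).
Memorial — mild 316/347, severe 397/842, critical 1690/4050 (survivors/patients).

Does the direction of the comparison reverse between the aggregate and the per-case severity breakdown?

Mild: Mercy 249/314 = 79.3%, Memorial 316/347 = 91.1% → Memorial
Severe: Mercy 244/564 = 43.3%, Memorial 397/842 = 47.1% → Memorial
Critical: Mercy 481/1668 = 28.8%, Memorial 1690/4050 = 41.7% → Memorial
Overall: Mercy 974/2546 = 38.3%, Memorial 2403/5239 = 45.9% → Memorial
Memorial wins overall and in every case group — no reversal.

No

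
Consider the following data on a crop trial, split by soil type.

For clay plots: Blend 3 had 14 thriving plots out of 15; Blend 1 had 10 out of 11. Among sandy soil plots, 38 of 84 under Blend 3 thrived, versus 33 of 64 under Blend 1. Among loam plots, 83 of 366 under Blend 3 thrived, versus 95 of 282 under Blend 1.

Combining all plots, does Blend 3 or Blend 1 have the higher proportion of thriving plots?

Blend 1

Clay: Blend 3 14/15 = 93.3%, Blend 1 10/11 = 90.9% → Blend 3
Sandy soil: Blend 3 38/84 = 45.2%, Blend 1 33/64 = 51.6% → Blend 1
Loam: Blend 3 83/366 = 22.7%, Blend 1 95/282 = 33.7% → Blend 1
Overall: Blend 3 135/465 = 29.0%, Blend 1 138/357 = 38.7% → Blend 1
(Neither sweeps every soil group, but Blend 1 has the higher pooled rate.)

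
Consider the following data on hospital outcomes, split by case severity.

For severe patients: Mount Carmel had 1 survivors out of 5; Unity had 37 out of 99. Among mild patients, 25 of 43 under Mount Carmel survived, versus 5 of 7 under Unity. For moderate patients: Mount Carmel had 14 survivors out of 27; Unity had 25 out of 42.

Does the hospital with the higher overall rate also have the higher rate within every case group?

No

Severe: Mount Carmel 1/5 = 20.0%, Unity 37/99 = 37.4% → Unity
Mild: Mount Carmel 25/43 = 58.1%, Unity 5/7 = 71.4% → Unity
Moderate: Mount Carmel 14/27 = 51.9%, Unity 25/42 = 59.5% → Unity
Overall: Mount Carmel 40/75 = 53.3%, Unity 67/148 = 45.3% → Mount Carmel
Unity wins each case group but Mount Carmel wins overall — the comparison reverses. Unity's patients skew toward severe, which has a lower base rate.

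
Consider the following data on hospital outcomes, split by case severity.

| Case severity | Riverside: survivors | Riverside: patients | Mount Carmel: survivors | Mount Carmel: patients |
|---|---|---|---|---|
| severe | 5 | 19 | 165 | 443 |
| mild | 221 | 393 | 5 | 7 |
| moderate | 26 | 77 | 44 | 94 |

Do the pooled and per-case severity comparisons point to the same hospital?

No

Severe: Riverside 5/19 = 26.3%, Mount Carmel 165/443 = 37.2% → Mount Carmel
Mild: Riverside 221/393 = 56.2%, Mount Carmel 5/7 = 71.4% → Mount Carmel
Moderate: Riverside 26/77 = 33.8%, Mount Carmel 44/94 = 46.8% → Mount Carmel
Overall: Riverside 252/489 = 51.5%, Mount Carmel 214/544 = 39.3% → Riverside
Mount Carmel wins each case group but Riverside wins overall — the comparison reverses. Mount Carmel's patients skew toward severe, which has a lower base rate.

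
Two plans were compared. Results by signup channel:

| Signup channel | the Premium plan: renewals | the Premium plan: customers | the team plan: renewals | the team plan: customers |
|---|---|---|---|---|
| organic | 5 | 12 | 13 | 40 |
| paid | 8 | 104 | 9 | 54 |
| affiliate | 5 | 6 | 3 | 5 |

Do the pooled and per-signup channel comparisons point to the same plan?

Organic: the Premium plan 5/12 = 41.7%, the team plan 13/40 = 32.5% → the Premium plan
Paid: the Premium plan 8/104 = 7.7%, the team plan 9/54 = 16.7% → the team plan
Affiliate: the Premium plan 5/6 = 83.3%, the team plan 3/5 = 60.0% → the Premium plan
Overall: the Premium plan 18/122 = 14.8%, the team plan 25/99 = 25.3% → the team plan
Neither sweeps: the Premium plan wins 2 of 3 groups, the team plan wins 1. The team plan wins overall but not every group — no Simpson reversal.

No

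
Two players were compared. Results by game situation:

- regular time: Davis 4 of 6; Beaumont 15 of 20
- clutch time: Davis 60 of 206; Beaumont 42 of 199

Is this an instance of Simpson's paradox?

No

Regular time: Davis 4/6 = 66.7%, Beaumont 15/20 = 75.0% → Beaumont
Clutch time: Davis 60/206 = 29.1%, Beaumont 42/199 = 21.1% → Davis
Overall: Davis 64/212 = 30.2%, Beaumont 57/219 = 26.0% → Davis
Neither sweeps: Davis wins 1 of 2 groups, Beaumont wins 1. Davis wins overall but not every group — no Simpson reversal.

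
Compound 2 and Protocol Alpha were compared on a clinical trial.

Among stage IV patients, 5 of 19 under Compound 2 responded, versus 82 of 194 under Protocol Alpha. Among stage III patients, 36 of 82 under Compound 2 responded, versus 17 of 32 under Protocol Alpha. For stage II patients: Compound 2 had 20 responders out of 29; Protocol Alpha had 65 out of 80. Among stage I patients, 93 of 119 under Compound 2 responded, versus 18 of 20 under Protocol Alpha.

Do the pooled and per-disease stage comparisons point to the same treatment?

No

Stage IV: Compound 2 5/19 = 26.3%, Protocol Alpha 82/194 = 42.3% → Protocol Alpha
Stage III: Compound 2 36/82 = 43.9%, Protocol Alpha 17/32 = 53.1% → Protocol Alpha
Stage II: Compound 2 20/29 = 69.0%, Protocol Alpha 65/80 = 81.2% → Protocol Alpha
Stage I: Compound 2 93/119 = 78.2%, Protocol Alpha 18/20 = 90.0% → Protocol Alpha
Overall: Compound 2 154/249 = 61.8%, Protocol Alpha 182/326 = 55.8% → Compound 2
Protocol Alpha wins each disease group but Compound 2 wins overall — the comparison reverses. Protocol Alpha's patients skew toward stage IV, which has a lower base rate.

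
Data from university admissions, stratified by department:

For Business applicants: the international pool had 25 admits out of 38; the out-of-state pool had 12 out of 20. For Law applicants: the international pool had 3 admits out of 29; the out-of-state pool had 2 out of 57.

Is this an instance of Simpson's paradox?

No

Business: the international pool 25/38 = 65.8%, the out-of-state pool 12/20 = 60.0% → the international pool
Law: the international pool 3/29 = 10.3%, the out-of-state pool 2/57 = 3.5% → the international pool
Overall: the international pool 28/67 = 41.8%, the out-of-state pool 14/77 = 18.2% → the international pool
The international pool wins overall and in every department group — no reversal.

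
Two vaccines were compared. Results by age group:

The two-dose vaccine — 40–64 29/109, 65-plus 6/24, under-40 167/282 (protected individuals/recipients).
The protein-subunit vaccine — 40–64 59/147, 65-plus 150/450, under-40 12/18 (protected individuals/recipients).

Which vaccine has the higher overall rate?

40–64: the two-dose vaccine 29/109 = 26.6%, the protein-subunit vaccine 59/147 = 40.1% → the protein-subunit vaccine
65-plus: the two-dose vaccine 6/24 = 25.0%, the protein-subunit vaccine 150/450 = 33.3% → the protein-subunit vaccine
Under-40: the two-dose vaccine 167/282 = 59.2%, the protein-subunit vaccine 12/18 = 66.7% → the protein-subunit vaccine
Overall: the two-dose vaccine 202/415 = 48.7%, the protein-subunit vaccine 221/615 = 35.9% → the two-dose vaccine
(The protein-subunit vaccine wins every age group but the two-dose vaccine wins overall — the protein-subunit vaccine's recipients skew toward the low-rate 65-plus group.)

the two-dose vaccine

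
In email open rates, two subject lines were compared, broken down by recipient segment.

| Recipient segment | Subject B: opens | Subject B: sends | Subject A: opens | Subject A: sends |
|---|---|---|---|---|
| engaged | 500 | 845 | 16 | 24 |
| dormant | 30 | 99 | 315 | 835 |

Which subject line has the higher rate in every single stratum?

Subject A

Engaged: Subject B 500/845 = 59.2%, Subject A 16/24 = 66.7% → Subject A
Dormant: Subject B 30/99 = 30.3%, Subject A 315/835 = 37.7% → Subject A
Subject A has the higher rate in both groups.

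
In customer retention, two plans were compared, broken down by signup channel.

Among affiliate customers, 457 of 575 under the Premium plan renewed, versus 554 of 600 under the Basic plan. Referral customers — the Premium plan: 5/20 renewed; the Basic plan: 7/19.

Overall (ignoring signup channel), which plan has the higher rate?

the Basic plan

Affiliate: the Premium plan 457/575 = 79.5%, the Basic plan 554/600 = 92.3% → the Basic plan
Referral: the Premium plan 5/20 = 25.0%, the Basic plan 7/19 = 36.8% → the Basic plan
Overall: the Premium plan 462/595 = 77.6%, the Basic plan 561/619 = 90.6% → the Basic plan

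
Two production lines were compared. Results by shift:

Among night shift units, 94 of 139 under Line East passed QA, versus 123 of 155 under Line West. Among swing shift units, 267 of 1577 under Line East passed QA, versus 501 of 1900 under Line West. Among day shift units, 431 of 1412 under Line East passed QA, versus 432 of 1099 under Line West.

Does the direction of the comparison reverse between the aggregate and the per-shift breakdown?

No

Night shift: Line East 94/139 = 67.6%, Line West 123/155 = 79.4% → Line West
Swing shift: Line East 267/1577 = 16.9%, Line West 501/1900 = 26.4% → Line West
Day shift: Line East 431/1412 = 30.5%, Line West 432/1099 = 39.3% → Line West
Overall: Line East 792/3128 = 25.3%, Line West 1056/3154 = 33.5% → Line West
Line West wins overall and in every shift group — no reversal.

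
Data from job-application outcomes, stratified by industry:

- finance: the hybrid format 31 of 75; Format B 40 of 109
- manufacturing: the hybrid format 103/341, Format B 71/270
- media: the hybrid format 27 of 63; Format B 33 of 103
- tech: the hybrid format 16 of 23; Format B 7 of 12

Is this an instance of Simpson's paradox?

No

Finance: the hybrid format 31/75 = 41.3%, Format B 40/109 = 36.7% → the hybrid format
Manufacturing: the hybrid format 103/341 = 30.2%, Format B 71/270 = 26.3% → the hybrid format
Media: the hybrid format 27/63 = 42.9%, Format B 33/103 = 32.0% → the hybrid format
Tech: the hybrid format 16/23 = 69.6%, Format B 7/12 = 58.3% → the hybrid format
Overall: the hybrid format 177/502 = 35.3%, Format B 151/494 = 30.6% → the hybrid format
The hybrid format wins overall and in every industry group — no reversal.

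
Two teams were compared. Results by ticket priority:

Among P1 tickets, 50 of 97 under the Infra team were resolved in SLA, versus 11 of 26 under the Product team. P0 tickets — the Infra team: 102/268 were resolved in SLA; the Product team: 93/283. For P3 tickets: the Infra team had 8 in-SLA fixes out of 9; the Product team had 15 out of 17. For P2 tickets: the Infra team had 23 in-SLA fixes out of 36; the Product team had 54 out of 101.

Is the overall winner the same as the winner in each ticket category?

Yes

P1: the Infra team 50/97 = 51.5%, the Product team 11/26 = 42.3% → the Infra team
P0: the Infra team 102/268 = 38.1%, the Product team 93/283 = 32.9% → the Infra team
P3: the Infra team 8/9 = 88.9%, the Product team 15/17 = 88.2% → the Infra team
P2: the Infra team 23/36 = 63.9%, the Product team 54/101 = 53.5% → the Infra team
Overall: the Infra team 183/410 = 44.6%, the Product team 173/427 = 40.5% → the Infra team
The Infra team wins overall and in every ticket group — no reversal.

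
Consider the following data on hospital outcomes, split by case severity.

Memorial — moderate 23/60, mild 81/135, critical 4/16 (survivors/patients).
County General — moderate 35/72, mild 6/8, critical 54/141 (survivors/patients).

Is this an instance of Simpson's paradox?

Yes

Moderate: Memorial 23/60 = 38.3%, County General 35/72 = 48.6% → County General
Mild: Memorial 81/135 = 60.0%, County General 6/8 = 75.0% → County General
Critical: Memorial 4/16 = 25.0%, County General 54/141 = 38.3% → County General
Overall: Memorial 108/211 = 51.2%, County General 95/221 = 43.0% → Memorial
County General wins each case group but Memorial wins overall — the comparison reverses. County General's patients skew toward critical, which has a lower base rate.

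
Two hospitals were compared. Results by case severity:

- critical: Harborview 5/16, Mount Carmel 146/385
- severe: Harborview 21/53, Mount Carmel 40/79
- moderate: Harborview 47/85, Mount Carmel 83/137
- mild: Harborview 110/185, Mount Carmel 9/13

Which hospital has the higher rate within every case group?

Mount Carmel

Critical: Harborview 5/16 = 31.2%, Mount Carmel 146/385 = 37.9% → Mount Carmel
Severe: Harborview 21/53 = 39.6%, Mount Carmel 40/79 = 50.6% → Mount Carmel
Moderate: Harborview 47/85 = 55.3%, Mount Carmel 83/137 = 60.6% → Mount Carmel
Mild: Harborview 110/185 = 59.5%, Mount Carmel 9/13 = 69.2% → Mount Carmel
Mount Carmel has the higher rate in all 4 groups.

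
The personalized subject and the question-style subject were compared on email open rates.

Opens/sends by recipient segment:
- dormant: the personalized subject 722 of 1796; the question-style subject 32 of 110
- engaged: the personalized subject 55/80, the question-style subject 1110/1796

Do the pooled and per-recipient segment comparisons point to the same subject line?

No

Dormant: the personalized subject 722/1796 = 40.2%, the question-style subject 32/110 = 29.1% → the personalized subject
Engaged: the personalized subject 55/80 = 68.8%, the question-style subject 1110/1796 = 61.8% → the personalized subject
Overall: the personalized subject 777/1876 = 41.4%, the question-style subject 1142/1906 = 59.9% → the question-style subject
The personalized subject wins each recipient group but the question-style subject wins overall — the comparison reverses. The personalized subject's sends skew toward dormant, which has a lower base rate.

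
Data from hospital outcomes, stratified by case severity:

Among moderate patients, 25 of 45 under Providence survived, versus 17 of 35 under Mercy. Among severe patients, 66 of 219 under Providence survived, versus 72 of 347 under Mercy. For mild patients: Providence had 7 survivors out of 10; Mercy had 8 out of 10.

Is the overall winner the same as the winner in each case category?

No

Moderate: Providence 25/45 = 55.6%, Mercy 17/35 = 48.6% → Providence
Severe: Providence 66/219 = 30.1%, Mercy 72/347 = 20.7% → Providence
Mild: Providence 7/10 = 70.0%, Mercy 8/10 = 80.0% → Mercy
Overall: Providence 98/274 = 35.8%, Mercy 97/392 = 24.7% → Providence
Neither sweeps: Providence wins 2 of 3 groups, Mercy wins 1. Providence wins overall but not every group — no Simpson reversal.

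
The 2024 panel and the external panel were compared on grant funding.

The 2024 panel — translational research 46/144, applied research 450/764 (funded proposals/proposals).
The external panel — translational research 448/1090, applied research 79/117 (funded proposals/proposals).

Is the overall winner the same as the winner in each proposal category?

Translational research: the 2024 panel 46/144 = 31.9%, the external panel 448/1090 = 41.1% → the external panel
Applied research: the 2024 panel 450/764 = 58.9%, the external panel 79/117 = 67.5% → the external panel
Overall: the 2024 panel 496/908 = 54.6%, the external panel 527/1207 = 43.7% → the 2024 panel
The external panel wins each proposal group but the 2024 panel wins overall — the comparison reverses. The external panel's proposals skew toward translational research, which has a lower base rate.

No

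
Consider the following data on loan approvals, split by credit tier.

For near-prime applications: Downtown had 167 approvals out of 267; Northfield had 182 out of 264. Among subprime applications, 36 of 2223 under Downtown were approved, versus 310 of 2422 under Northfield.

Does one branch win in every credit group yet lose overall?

No

Near-prime: Downtown 167/267 = 62.5%, Northfield 182/264 = 68.9% → Northfield
Subprime: Downtown 36/2223 = 1.6%, Northfield 310/2422 = 12.8% → Northfield
Overall: Downtown 203/2490 = 8.2%, Northfield 492/2686 = 18.3% → Northfield
Northfield wins overall and in every credit group — no reversal.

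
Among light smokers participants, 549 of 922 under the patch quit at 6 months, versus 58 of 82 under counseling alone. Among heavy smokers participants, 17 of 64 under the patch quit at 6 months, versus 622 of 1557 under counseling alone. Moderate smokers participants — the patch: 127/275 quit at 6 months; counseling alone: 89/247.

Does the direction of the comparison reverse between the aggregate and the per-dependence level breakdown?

Light smokers: the patch 549/922 = 59.5%, counseling alone 58/82 = 70.7% → counseling alone
Heavy smokers: the patch 17/64 = 26.6%, counseling alone 622/1557 = 39.9% → counseling alone
Moderate smokers: the patch 127/275 = 46.2%, counseling alone 89/247 = 36.0% → the patch
Overall: the patch 693/1261 = 55.0%, counseling alone 769/1886 = 40.8% → the patch
Neither sweeps: the patch wins 1 of 3 groups, counseling alone wins 2. The patch wins overall but not every group — no Simpson reversal.

No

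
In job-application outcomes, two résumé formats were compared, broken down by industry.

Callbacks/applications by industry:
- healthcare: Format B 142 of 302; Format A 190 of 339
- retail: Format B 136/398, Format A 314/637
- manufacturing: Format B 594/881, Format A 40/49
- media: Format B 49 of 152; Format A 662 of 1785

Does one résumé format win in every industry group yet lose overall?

Healthcare: Format B 142/302 = 47.0%, Format A 190/339 = 56.0% → Format A
Retail: Format B 136/398 = 34.2%, Format A 314/637 = 49.3% → Format A
Manufacturing: Format B 594/881 = 67.4%, Format A 40/49 = 81.6% → Format A
Media: Format B 49/152 = 32.2%, Format A 662/1785 = 37.1% → Format A
Overall: Format B 921/1733 = 53.1%, Format A 1206/2810 = 42.9% → Format B
Format A wins each industry group but Format B wins overall — the comparison reverses. Format A's applications skew toward media, which has a lower base rate.

Yes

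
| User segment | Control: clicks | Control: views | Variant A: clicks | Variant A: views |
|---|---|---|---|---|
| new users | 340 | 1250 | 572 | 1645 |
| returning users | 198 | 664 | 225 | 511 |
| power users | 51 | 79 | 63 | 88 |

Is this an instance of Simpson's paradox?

New users: Control 340/1250 = 27.2%, Variant A 572/1645 = 34.8% → Variant A
Returning users: Control 198/664 = 29.8%, Variant A 225/511 = 44.0% → Variant A
Power users: Control 51/79 = 64.6%, Variant A 63/88 = 71.6% → Variant A
Overall: Control 589/1993 = 29.6%, Variant A 860/2244 = 38.3% → Variant A
Variant A wins overall and in every user group — no reversal.

No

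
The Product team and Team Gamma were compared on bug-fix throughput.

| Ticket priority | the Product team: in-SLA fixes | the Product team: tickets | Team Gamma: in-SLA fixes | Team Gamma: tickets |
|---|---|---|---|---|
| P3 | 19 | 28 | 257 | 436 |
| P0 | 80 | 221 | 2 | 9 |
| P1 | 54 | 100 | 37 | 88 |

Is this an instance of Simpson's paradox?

Yes

P3: the Product team 19/28 = 67.9%, Team Gamma 257/436 = 58.9% → the Product team
P0: the Product team 80/221 = 36.2%, Team Gamma 2/9 = 22.2% → the Product team
P1: the Product team 54/100 = 54.0%, Team Gamma 37/88 = 42.0% → the Product team
Overall: the Product team 153/349 = 43.8%, Team Gamma 296/533 = 55.5% → Team Gamma
The Product team wins each ticket group but Team Gamma wins overall — the comparison reverses. The Product team's tickets skew toward P0, which has a lower base rate.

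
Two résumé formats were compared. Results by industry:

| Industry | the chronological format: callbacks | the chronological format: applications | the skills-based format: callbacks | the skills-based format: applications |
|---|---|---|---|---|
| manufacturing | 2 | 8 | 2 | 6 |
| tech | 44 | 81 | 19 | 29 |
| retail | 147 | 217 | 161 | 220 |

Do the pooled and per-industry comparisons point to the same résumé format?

Manufacturing: the chronological format 2/8 = 25.0%, the skills-based format 2/6 = 33.3% → the skills-based format
Tech: the chronological format 44/81 = 54.3%, the skills-based format 19/29 = 65.5% → the skills-based format
Retail: the chronological format 147/217 = 67.7%, the skills-based format 161/220 = 73.2% → the skills-based format
Overall: the chronological format 193/306 = 63.1%, the skills-based format 182/255 = 71.4% → the skills-based format
The skills-based format wins overall and in every industry group — no reversal.

Yes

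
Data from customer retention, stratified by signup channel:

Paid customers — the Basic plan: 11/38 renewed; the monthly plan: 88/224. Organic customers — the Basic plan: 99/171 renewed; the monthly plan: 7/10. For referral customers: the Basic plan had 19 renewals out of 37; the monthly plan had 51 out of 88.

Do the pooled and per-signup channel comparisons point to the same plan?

No

Paid: the Basic plan 11/38 = 28.9%, the monthly plan 88/224 = 39.3% → the monthly plan
Organic: the Basic plan 99/171 = 57.9%, the monthly plan 7/10 = 70.0% → the monthly plan
Referral: the Basic plan 19/37 = 51.4%, the monthly plan 51/88 = 58.0% → the monthly plan
Overall: the Basic plan 129/246 = 52.4%, the monthly plan 146/322 = 45.3% → the Basic plan
The monthly plan wins each signup group but the Basic plan wins overall — the comparison reverses. The monthly plan's customers skew toward paid, which has a lower base rate.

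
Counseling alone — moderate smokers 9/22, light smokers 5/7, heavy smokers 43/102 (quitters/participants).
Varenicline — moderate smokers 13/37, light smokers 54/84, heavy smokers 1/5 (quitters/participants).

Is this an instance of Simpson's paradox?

Yes

Moderate smokers: counseling alone 9/22 = 40.9%, varenicline 13/37 = 35.1% → counseling alone
Light smokers: counseling alone 5/7 = 71.4%, varenicline 54/84 = 64.3% → counseling alone
Heavy smokers: counseling alone 43/102 = 42.2%, varenicline 1/5 = 20.0% → counseling alone
Overall: counseling alone 57/131 = 43.5%, varenicline 68/126 = 54.0% → varenicline
Counseling alone wins each dependence group but varenicline wins overall — the comparison reverses. Counseling alone's participants skew toward heavy smokers, which has a lower base rate.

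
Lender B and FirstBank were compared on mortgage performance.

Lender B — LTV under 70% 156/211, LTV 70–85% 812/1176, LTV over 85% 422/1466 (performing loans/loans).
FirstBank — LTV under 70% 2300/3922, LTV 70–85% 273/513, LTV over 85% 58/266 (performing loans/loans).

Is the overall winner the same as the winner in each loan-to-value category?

No

LTV under 70%: Lender B 156/211 = 73.9%, FirstBank 2300/3922 = 58.6% → Lender B
LTV 70–85%: Lender B 812/1176 = 69.0%, FirstBank 273/513 = 53.2% → Lender B
LTV over 85%: Lender B 422/1466 = 28.8%, FirstBank 58/266 = 21.8% → Lender B
Overall: Lender B 1390/2853 = 48.7%, FirstBank 2631/4701 = 56.0% → FirstBank
Lender B wins each loan-to-value group but FirstBank wins overall — the comparison reverses. Lender B's loans skew toward LTV over 85%, which has a lower base rate.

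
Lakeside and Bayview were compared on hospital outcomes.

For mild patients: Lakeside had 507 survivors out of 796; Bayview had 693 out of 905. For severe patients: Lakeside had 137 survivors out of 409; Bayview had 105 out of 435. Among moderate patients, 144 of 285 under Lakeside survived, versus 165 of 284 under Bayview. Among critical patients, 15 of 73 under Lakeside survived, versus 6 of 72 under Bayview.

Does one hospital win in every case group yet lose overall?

Mild: Lakeside 507/796 = 63.7%, Bayview 693/905 = 76.6% → Bayview
Severe: Lakeside 137/409 = 33.5%, Bayview 105/435 = 24.1% → Lakeside
Moderate: Lakeside 144/285 = 50.5%, Bayview 165/284 = 58.1% → Bayview
Critical: Lakeside 15/73 = 20.5%, Bayview 6/72 = 8.3% → Lakeside
Overall: Lakeside 803/1563 = 51.4%, Bayview 969/1696 = 57.1% → Bayview
Neither sweeps: Lakeside wins 2 of 4 groups, Bayview wins 2. Bayview wins overall but not every group — no Simpson reversal.

No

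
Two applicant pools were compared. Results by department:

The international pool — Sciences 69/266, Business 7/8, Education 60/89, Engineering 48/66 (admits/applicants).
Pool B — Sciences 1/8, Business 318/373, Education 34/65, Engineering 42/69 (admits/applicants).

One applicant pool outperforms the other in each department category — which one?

Sciences: the international pool 69/266 = 25.9%, Pool B 1/8 = 12.5% → the international pool
Business: the international pool 7/8 = 87.5%, Pool B 318/373 = 85.3% → the international pool
Education: the international pool 60/89 = 67.4%, Pool B 34/65 = 52.3% → the international pool
Engineering: the international pool 48/66 = 72.7%, Pool B 42/69 = 60.9% → the international pool
The international pool has the higher rate in all 4 groups.

the international pool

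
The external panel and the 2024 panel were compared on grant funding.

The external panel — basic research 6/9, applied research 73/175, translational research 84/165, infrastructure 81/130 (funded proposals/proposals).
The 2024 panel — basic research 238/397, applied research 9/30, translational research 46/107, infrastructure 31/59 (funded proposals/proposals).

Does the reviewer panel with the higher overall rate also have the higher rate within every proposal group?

Basic research: the external panel 6/9 = 66.7%, the 2024 panel 238/397 = 59.9% → the external panel
Applied research: the external panel 73/175 = 41.7%, the 2024 panel 9/30 = 30.0% → the external panel
Translational research: the external panel 84/165 = 50.9%, the 2024 panel 46/107 = 43.0% → the external panel
Infrastructure: the external panel 81/130 = 62.3%, the 2024 panel 31/59 = 52.5% → the external panel
Overall: the external panel 244/479 = 50.9%, the 2024 panel 324/593 = 54.6% → the 2024 panel
The external panel wins each proposal group but the 2024 panel wins overall — the comparison reverses. The external panel's proposals skew toward applied research, which has a lower base rate.

No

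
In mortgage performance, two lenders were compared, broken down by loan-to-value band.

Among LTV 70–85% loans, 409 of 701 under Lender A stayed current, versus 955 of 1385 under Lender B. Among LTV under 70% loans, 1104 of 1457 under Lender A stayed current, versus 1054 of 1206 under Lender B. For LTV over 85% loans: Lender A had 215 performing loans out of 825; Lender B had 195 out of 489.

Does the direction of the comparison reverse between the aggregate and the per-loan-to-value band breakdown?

No

LTV 70–85%: Lender A 409/701 = 58.3%, Lender B 955/1385 = 69.0% → Lender B
LTV under 70%: Lender A 1104/1457 = 75.8%, Lender B 1054/1206 = 87.4% → Lender B
LTV over 85%: Lender A 215/825 = 26.1%, Lender B 195/489 = 39.9% → Lender B
Overall: Lender A 1728/2983 = 57.9%, Lender B 2204/3080 = 71.6% → Lender B
Lender B wins overall and in every loan-to-value group — no reversal.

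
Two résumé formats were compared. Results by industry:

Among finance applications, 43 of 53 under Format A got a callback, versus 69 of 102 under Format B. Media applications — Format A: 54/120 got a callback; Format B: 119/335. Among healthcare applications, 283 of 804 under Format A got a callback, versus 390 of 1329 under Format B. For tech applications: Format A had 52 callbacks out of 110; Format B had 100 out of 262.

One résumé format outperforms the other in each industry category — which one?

Format A

Finance: Format A 43/53 = 81.1%, Format B 69/102 = 67.6% → Format A
Media: Format A 54/120 = 45.0%, Format B 119/335 = 35.5% → Format A
Healthcare: Format A 283/804 = 35.2%, Format B 390/1329 = 29.3% → Format A
Tech: Format A 52/110 = 47.3%, Format B 100/262 = 38.2% → Format A
Format A has the higher rate in all 4 groups.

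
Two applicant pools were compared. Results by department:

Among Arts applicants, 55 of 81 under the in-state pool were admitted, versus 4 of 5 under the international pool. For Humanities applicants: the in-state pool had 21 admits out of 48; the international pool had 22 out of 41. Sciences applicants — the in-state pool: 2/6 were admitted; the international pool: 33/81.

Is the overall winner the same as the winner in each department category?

No

Arts: the in-state pool 55/81 = 67.9%, the international pool 4/5 = 80.0% → the international pool
Humanities: the in-state pool 21/48 = 43.8%, the international pool 22/41 = 53.7% → the international pool
Sciences: the in-state pool 2/6 = 33.3%, the international pool 33/81 = 40.7% → the international pool
Overall: the in-state pool 78/135 = 57.8%, the international pool 59/127 = 46.5% → the in-state pool
The international pool wins each department group but the in-state pool wins overall — the comparison reverses. The international pool's applicants skew toward Sciences, which has a lower base rate.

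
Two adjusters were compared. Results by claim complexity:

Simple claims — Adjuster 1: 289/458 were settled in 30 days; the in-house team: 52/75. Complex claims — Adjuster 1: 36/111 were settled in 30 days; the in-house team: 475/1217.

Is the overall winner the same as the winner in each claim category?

Simple: Adjuster 1 289/458 = 63.1%, the in-house team 52/75 = 69.3% → the in-house team
Complex: Adjuster 1 36/111 = 32.4%, the in-house team 475/1217 = 39.0% → the in-house team
Overall: Adjuster 1 325/569 = 57.1%, the in-house team 527/1292 = 40.8% → Adjuster 1
The in-house team wins each claim group but Adjuster 1 wins overall — the comparison reverses. The in-house team's claims skew toward complex, which has a lower base rate.

No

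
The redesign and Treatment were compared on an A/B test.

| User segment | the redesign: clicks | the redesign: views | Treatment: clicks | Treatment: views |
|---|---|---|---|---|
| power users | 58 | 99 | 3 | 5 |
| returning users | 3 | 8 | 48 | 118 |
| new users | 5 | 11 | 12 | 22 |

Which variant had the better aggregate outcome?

Power users: the redesign 58/99 = 58.6%, Treatment 3/5 = 60.0% → Treatment
Returning users: the redesign 3/8 = 37.5%, Treatment 48/118 = 40.7% → Treatment
New users: the redesign 5/11 = 45.5%, Treatment 12/22 = 54.5% → Treatment
Overall: the redesign 66/118 = 55.9%, Treatment 63/145 = 43.4% → the redesign
(Treatment wins every user group but the redesign wins overall — Treatment's views skew toward the low-rate returning users group.)

the redesign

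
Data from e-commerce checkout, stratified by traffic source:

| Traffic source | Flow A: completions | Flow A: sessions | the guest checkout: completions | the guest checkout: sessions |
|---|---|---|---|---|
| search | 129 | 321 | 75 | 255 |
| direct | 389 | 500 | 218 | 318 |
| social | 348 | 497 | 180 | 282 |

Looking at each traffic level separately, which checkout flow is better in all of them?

Search: Flow A 129/321 = 40.2%, the guest checkout 75/255 = 29.4% → Flow A
Direct: Flow A 389/500 = 77.8%, the guest checkout 218/318 = 68.6% → Flow A
Social: Flow A 348/497 = 70.0%, the guest checkout 180/282 = 63.8% → Flow A
Flow A has the higher rate in all 3 groups.

Flow A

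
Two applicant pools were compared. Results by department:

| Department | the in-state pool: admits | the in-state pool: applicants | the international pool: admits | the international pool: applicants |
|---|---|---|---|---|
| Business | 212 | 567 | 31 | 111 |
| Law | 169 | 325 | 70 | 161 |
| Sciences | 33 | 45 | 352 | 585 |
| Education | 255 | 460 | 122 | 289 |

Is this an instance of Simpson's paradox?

Yes

Business: the in-state pool 212/567 = 37.4%, the international pool 31/111 = 27.9% → the in-state pool
Law: the in-state pool 169/325 = 52.0%, the international pool 70/161 = 43.5% → the in-state pool
Sciences: the in-state pool 33/45 = 73.3%, the international pool 352/585 = 60.2% → the in-state pool
Education: the in-state pool 255/460 = 55.4%, the international pool 122/289 = 42.2% → the in-state pool
Overall: the in-state pool 669/1397 = 47.9%, the international pool 575/1146 = 50.2% → the international pool
The in-state pool wins each department group but the international pool wins overall — the comparison reverses. The in-state pool's applicants skew toward Business, which has a lower base rate.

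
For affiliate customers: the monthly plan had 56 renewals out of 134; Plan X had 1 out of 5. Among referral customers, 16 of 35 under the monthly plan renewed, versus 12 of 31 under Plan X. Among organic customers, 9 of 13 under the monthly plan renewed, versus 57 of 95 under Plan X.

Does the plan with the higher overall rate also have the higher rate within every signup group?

Affiliate: the monthly plan 56/134 = 41.8%, Plan X 1/5 = 20.0% → the monthly plan
Referral: the monthly plan 16/35 = 45.7%, Plan X 12/31 = 38.7% → the monthly plan
Organic: the monthly plan 9/13 = 69.2%, Plan X 57/95 = 60.0% → the monthly plan
Overall: the monthly plan 81/182 = 44.5%, Plan X 70/131 = 53.4% → Plan X
The monthly plan wins each signup group but Plan X wins overall — the comparison reverses. The monthly plan's customers skew toward affiliate, which has a lower base rate.

No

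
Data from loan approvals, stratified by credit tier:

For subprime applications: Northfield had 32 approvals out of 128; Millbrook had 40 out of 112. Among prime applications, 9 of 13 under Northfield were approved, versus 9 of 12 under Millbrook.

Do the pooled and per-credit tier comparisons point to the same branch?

Yes

Subprime: Northfield 32/128 = 25.0%, Millbrook 40/112 = 35.7% → Millbrook
Prime: Northfield 9/13 = 69.2%, Millbrook 9/12 = 75.0% → Millbrook
Overall: Northfield 41/141 = 29.1%, Millbrook 49/124 = 39.5% → Millbrook
Millbrook wins overall and in every credit group — no reversal.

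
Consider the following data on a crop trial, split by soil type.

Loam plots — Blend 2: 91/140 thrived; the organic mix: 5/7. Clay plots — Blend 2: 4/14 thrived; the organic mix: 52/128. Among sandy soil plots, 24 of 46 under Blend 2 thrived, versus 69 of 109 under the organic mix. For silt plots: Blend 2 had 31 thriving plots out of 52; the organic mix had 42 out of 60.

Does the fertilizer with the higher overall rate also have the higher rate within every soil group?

No

Loam: Blend 2 91/140 = 65.0%, the organic mix 5/7 = 71.4% → the organic mix
Clay: Blend 2 4/14 = 28.6%, the organic mix 52/128 = 40.6% → the organic mix
Sandy soil: Blend 2 24/46 = 52.2%, the organic mix 69/109 = 63.3% → the organic mix
Silt: Blend 2 31/52 = 59.6%, the organic mix 42/60 = 70.0% → the organic mix
Overall: Blend 2 150/252 = 59.5%, the organic mix 168/304 = 55.3% → Blend 2
The organic mix wins each soil group but Blend 2 wins overall — the comparison reverses. The organic mix's plots skew toward clay, which has a lower base rate.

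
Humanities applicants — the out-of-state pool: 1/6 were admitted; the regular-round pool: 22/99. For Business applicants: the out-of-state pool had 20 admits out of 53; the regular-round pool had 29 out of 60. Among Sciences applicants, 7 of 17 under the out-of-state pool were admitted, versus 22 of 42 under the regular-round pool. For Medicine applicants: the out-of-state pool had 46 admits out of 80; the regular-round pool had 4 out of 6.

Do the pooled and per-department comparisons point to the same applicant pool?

Humanities: the out-of-state pool 1/6 = 16.7%, the regular-round pool 22/99 = 22.2% → the regular-round pool
Business: the out-of-state pool 20/53 = 37.7%, the regular-round pool 29/60 = 48.3% → the regular-round pool
Sciences: the out-of-state pool 7/17 = 41.2%, the regular-round pool 22/42 = 52.4% → the regular-round pool
Medicine: the out-of-state pool 46/80 = 57.5%, the regular-round pool 4/6 = 66.7% → the regular-round pool
Overall: the out-of-state pool 74/156 = 47.4%, the regular-round pool 77/207 = 37.2% → the out-of-state pool
The regular-round pool wins each department group but the out-of-state pool wins overall — the comparison reverses. The regular-round pool's applicants skew toward Humanities, which has a lower base rate.

No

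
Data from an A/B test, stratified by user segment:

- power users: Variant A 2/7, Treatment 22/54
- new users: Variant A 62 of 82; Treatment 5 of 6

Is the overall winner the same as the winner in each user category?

Power users: Variant A 2/7 = 28.6%, Treatment 22/54 = 40.7% → Treatment
New users: Variant A 62/82 = 75.6%, Treatment 5/6 = 83.3% → Treatment
Overall: Variant A 64/89 = 71.9%, Treatment 27/60 = 45.0% → Variant A
Treatment wins each user group but Variant A wins overall — the comparison reverses. Treatment's views skew toward power users, which has a lower base rate.

No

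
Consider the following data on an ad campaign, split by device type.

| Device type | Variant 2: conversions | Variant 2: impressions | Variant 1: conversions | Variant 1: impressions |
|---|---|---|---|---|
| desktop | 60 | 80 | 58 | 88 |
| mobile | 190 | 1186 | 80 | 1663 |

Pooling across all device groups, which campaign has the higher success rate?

Variant 2

Desktop: Variant 2 60/80 = 75.0%, Variant 1 58/88 = 65.9% → Variant 2
Mobile: Variant 2 190/1186 = 16.0%, Variant 1 80/1663 = 4.8% → Variant 2
Overall: Variant 2 250/1266 = 19.7%, Variant 1 138/1751 = 7.9% → Variant 2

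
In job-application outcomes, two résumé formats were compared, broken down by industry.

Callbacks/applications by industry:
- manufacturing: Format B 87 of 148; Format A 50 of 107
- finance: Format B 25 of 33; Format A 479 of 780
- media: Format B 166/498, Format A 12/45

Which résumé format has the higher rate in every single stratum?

Format B

Manufacturing: Format B 87/148 = 58.8%, Format A 50/107 = 46.7% → Format B
Finance: Format B 25/33 = 75.8%, Format A 479/780 = 61.4% → Format B
Media: Format B 166/498 = 33.3%, Format A 12/45 = 26.7% → Format B
Format B has the higher rate in all 3 groups.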